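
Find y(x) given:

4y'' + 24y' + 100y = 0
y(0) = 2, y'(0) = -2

General solution: y = e^(-3x)(C₁cos(4x) + C₂sin(4x))
Complex roots r = -3 ± 4i
Applying ICs: C₁ = 2, C₂ = 1
Particular solution: y = e^(-3x)(2cos(4x) + sin(4x))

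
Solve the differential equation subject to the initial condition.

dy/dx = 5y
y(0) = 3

General solution: y = Ce^(5x)
Applying IC y(0) = 3:
Particular solution: y = 3e^(5x)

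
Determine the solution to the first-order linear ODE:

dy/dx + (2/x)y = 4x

Using integrating factor method:

General solution: y = x^2 + Cx^(-2)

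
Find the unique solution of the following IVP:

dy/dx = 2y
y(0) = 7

General solution: y = Ce^(2x)
Applying IC y(0) = 7:
Particular solution: y = 7e^(2x)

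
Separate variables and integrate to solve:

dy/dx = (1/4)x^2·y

Separating variables and integrating:
ln|y| = x^3/12 + C

General solution: y = Ce^(x^3/12)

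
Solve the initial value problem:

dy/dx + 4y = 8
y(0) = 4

General solution: y = 2 + Ce^(-4x)
Applying y(0) = 4: C = 4 - 2 = 2
Particular solution: y = 2 + 2e^(-4x)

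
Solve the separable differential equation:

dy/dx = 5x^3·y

Separating variables and integrating:
ln|y| = 5x^4/4 + C

General solution: y = Ce^(5x^4/4)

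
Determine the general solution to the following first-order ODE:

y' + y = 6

Using integrating factor method:

General solution: y = 6 + Ce^(-x)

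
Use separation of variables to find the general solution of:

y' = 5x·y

Separating variables and integrating:
ln|y| = 5x^2/2 + C

General solution: y = Ce^(5x^2/2)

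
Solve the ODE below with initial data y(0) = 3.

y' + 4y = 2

General solution: y = 1/2 + Ce^(-4x)
Applying y(0) = 3: C = 3 - 1/2 = 5/2
Particular solution: y = 1/2 + (5/2)e^(-4x)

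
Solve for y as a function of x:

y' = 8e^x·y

Separating variables and integrating:
ln|y| = 8e^x + C

General solution: y = Ce^(8e^x)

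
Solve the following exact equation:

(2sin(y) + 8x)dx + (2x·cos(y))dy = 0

Verify exactness: ∂M/∂y = ∂N/∂x ✓
Find F(x,y) such that ∂F/∂x = M, ∂F/∂y = N
Solution: 2x·sin(y) + 4x² = C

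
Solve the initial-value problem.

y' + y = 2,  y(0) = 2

General solution: y = 2 + Ce^(-x)
Applying y(0) = 2: C = 2 - 2 = 0
Particular solution: y = 2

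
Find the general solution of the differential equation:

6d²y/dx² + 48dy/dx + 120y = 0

Characteristic equation: 6r² + 48r + 120 = 0
Divide by 6: r² + 8r + 20 = 0
Roots: r = -4 ± 2i (complex conjugates)
General solution: y = e^(-4x)(C₁cos(2x) + C₂sin(2x))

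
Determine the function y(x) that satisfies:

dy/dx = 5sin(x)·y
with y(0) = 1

General solution: y = Ce^(-5cos(x))
Applying IC y(0) = 1:
Particular solution: y = e^(5(1-cos(x)))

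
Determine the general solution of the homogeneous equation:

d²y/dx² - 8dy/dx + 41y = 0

Characteristic equation: r² - 8r + 41 = 0
Roots: r = 4 ± 5i (complex conjugates)
General solution: y = e^(4x)(C₁cos(5x) + C₂sin(5x))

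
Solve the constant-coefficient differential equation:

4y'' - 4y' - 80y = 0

Characteristic equation: 4r² - 4r - 80 = 0
Divide by 4: r² - r - 20 = 0
Roots: r = 5, -4 (distinct real)
General solution: y = C₁e^(5x) + C₂e^(-4x)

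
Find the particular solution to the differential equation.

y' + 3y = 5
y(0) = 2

General solution: y = 5/3 + Ce^(-3x)
Applying y(0) = 2: C = 2 - 5/3 = 1/3
Particular solution: y = 5/3 + (1/3)e^(-3x)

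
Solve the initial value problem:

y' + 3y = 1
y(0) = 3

General solution: y = 1/3 + Ce^(-3x)
Applying y(0) = 3: C = 3 - 1/3 = 8/3
Particular solution: y = 1/3 + (8/3)e^(-3x)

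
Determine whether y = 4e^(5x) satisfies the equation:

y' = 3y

Verification:
y = 4e^(5x)
y' = 20e^(5x)
But 3y = 12e^(5x)
y' ≠ 3y — the derivative does not match

No, it is not a solution.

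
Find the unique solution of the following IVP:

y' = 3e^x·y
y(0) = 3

General solution: y = Ce^(3e^x)
Applying IC y(0) = 3:
Particular solution: y = 3e^(3(e^x - 1))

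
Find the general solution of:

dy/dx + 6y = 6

Using integrating factor method:

General solution: y = 1 + Ce^(-6x)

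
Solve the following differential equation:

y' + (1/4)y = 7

Using integrating factor method:

General solution: y = 28 + Ce^(-x/4)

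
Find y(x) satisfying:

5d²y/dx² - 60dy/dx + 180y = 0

Characteristic equation: 5r² - 60r + 180 = 0
Divide by 5: r² - 12r + 36 = 0
Factored: (r - 6)² = 0
Repeated root: r = 6
General solution: y = (C₁ + C₂x)e^(6x)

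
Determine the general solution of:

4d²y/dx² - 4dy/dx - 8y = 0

Characteristic equation: 4r² - 4r - 8 = 0
Divide by 4: r² - r - 2 = 0
Roots: r = 2, -1 (distinct real)
General solution: y = C₁e^(2x) + C₂e^(-x)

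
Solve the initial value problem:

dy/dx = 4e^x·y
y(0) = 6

General solution: y = Ce^(4e^x)
Applying IC y(0) = 6:
Particular solution: y = 6e^(4(e^x - 1))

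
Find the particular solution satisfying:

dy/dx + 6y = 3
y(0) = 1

General solution: y = 1/2 + Ce^(-6x)
Applying y(0) = 1: C = 1 - 1/2 = 1/2
Particular solution: y = 1/2 + (1/2)e^(-6x)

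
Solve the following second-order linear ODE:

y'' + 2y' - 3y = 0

Characteristic equation: r² + 2r - 3 = 0
Roots: r = 1, -3 (distinct real)
General solution: y = C₁e^x + C₂e^(-3x)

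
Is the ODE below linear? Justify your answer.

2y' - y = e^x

Yes. Linear (y and its derivatives appear to the first power only, no products of y terms)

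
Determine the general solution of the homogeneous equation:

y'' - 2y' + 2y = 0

Characteristic equation: r² - 2r + 2 = 0
Roots: r = 1 ± i (complex conjugates)
General solution: y = e^x(C₁cos(x) + C₂sin(x))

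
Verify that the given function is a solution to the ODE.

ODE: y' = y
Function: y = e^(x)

Verification:
y = e^(x)
y' = e^(x)
y = e^(x)
y' = y ✓

Yes, it is a solution.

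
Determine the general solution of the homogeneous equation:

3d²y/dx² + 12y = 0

Characteristic equation: 3r² + 12 = 0
Divide by 3: r² + 4 = 0
Roots: r = ±2i (complex conjugates)
General solution: y = C₁cos(2x) + C₂sin(2x)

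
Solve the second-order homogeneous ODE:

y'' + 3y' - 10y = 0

Characteristic equation: r² + 3r - 10 = 0
Roots: r = 2, -5 (distinct real)
General solution: y = C₁e^(2x) + C₂e^(-5x)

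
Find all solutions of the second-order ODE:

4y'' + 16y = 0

Characteristic equation: 4r² + 16 = 0
Divide by 4: r² + 4 = 0
Roots: r = ±2i (complex conjugates)
General solution: y = C₁cos(2x) + C₂sin(2x)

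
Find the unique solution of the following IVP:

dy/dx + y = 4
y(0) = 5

General solution: y = 4 + Ce^(-x)
Applying y(0) = 5: C = 5 - 4 = 1
Particular solution: y = 4 + e^(-x)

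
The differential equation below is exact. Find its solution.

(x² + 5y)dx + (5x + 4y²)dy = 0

Verify exactness: ∂M/∂y = ∂N/∂x ✓
Find F(x,y) such that ∂F/∂x = M, ∂F/∂y = N
Solution: x³/3 + 5xy + 4y³/3 = C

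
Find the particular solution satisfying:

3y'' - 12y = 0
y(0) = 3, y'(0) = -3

General solution: y = C₁e^(2x) + C₂e^(-2x)
Applying ICs: C₁ = 3/4, C₂ = 9/4
Particular solution: y = (3/4)e^(2x) + (9/4)e^(-2x)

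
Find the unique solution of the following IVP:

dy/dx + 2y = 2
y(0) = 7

General solution: y = 1 + Ce^(-2x)
Applying y(0) = 7: C = 7 - 1 = 6
Particular solution: y = 1 + 6e^(-2x)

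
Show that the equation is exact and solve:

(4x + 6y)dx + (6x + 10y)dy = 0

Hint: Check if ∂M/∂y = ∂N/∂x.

Verify exactness: ∂M/∂y = ∂N/∂x ✓
Find F(x,y) such that ∂F/∂x = M, ∂F/∂y = N
Solution: 2x² + 6xy + 5y² = C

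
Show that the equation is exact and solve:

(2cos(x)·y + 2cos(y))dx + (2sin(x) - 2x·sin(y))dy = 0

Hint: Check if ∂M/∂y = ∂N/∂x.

Verify exactness: ∂M/∂y = ∂N/∂x ✓
Find F(x,y) such that ∂F/∂x = M, ∂F/∂y = N
Solution: 2sin(x)·y + 2x·cos(y) = C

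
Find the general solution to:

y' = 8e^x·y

Separating variables and integrating:
ln|y| = 8e^x + C

General solution: y = Ce^(8e^x)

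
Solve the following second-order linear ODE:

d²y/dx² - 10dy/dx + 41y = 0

Characteristic equation: r² - 10r + 41 = 0
Roots: r = 5 ± 4i (complex conjugates)
General solution: y = e^(5x)(C₁cos(4x) + C₂sin(4x))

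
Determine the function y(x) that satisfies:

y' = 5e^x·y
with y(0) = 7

General solution: y = Ce^(5e^x)
Applying IC y(0) = 7:
Particular solution: y = 7e^(5(e^x - 1))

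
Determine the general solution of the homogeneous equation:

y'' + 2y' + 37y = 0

Characteristic equation: r² + 2r + 37 = 0
Roots: r = -1 ± 6i (complex conjugates)
General solution: y = e^(-x)(C₁cos(6x) + C₂sin(6x))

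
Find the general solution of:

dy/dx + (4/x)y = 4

Using integrating factor method:

General solution: y = (4/5)x + Cx^(-4)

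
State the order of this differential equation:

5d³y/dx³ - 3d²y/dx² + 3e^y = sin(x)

The order is 3 (highest derivative is of order 3).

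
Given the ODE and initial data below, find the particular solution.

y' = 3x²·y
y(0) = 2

General solution: y = Ce^(x³)
Applying IC y(0) = 2:
Particular solution: y = 2e^(x³)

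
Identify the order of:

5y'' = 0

The order is 2 (highest derivative is of order 2).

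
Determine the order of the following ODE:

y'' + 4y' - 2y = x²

The order is 2 (highest derivative is of order 2).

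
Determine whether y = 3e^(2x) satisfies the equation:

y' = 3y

Verification:
y = 3e^(2x)
y' = 6e^(2x)
But 3y = 9e^(2x)
y' ≠ 3y — the derivative does not match

No, it is not a solution.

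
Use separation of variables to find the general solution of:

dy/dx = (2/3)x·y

Separating variables and integrating:
ln|y| = x^2/3 + C

General solution: y = Ce^(x^2/3)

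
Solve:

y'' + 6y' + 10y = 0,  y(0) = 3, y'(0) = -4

General solution: y = e^(-3x)(C₁cos(x) + C₂sin(x))
Complex roots r = -3 ± i
Applying ICs: C₁ = 3, C₂ = 5
Particular solution: y = e^(-3x)(3cos(x) + 5sin(x))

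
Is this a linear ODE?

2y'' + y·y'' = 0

No. Nonlinear (y·y'' term)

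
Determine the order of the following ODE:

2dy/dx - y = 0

The order is 1 (highest derivative is of order 1).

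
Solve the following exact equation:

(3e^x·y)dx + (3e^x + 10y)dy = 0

Verify exactness: ∂M/∂y = ∂N/∂x ✓
Find F(x,y) such that ∂F/∂x = M, ∂F/∂y = N
Solution: 3e^x·y + 5y² = C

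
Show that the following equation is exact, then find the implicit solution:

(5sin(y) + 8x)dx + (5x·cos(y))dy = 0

Verify exactness: ∂M/∂y = ∂N/∂x ✓
Find F(x,y) such that ∂F/∂x = M, ∂F/∂y = N
Solution: 5x·sin(y) + 4x² = C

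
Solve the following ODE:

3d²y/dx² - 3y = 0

Characteristic equation: 3r² - 3 = 0
Divide by 3: r² - 1 = 0
Roots: r = 1, -1 (distinct real)
General solution: y = C₁e^x + C₂e^(-x)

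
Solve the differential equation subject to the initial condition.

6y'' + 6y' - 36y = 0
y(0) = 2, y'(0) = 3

General solution: y = C₁e^(2x) + C₂e^(-3x)
Applying ICs: C₁ = 9/5, C₂ = 1/5
Particular solution: y = (9/5)e^(2x) + (1/5)e^(-3x)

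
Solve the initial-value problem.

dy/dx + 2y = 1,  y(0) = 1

General solution: y = 1/2 + Ce^(-2x)
Applying y(0) = 1: C = 1 - 1/2 = 1/2
Particular solution: y = 1/2 + (1/2)e^(-2x)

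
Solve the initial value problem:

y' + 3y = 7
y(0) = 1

General solution: y = 7/3 + Ce^(-3x)
Applying y(0) = 1: C = 1 - 7/3 = -4/3
Particular solution: y = 7/3 - (4/3)e^(-3x)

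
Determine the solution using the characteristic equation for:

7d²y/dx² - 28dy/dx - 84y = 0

Characteristic equation: 7r² - 28r - 84 = 0
Divide by 7: r² - 4r - 12 = 0
Roots: r = 6, -2 (distinct real)
General solution: y = C₁e^(6x) + C₂e^(-2x)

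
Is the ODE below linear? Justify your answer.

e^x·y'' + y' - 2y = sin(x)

Yes. Linear (y and its derivatives appear to the first power only, no products of y terms)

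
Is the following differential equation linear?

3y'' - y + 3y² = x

No. Nonlinear (y² term)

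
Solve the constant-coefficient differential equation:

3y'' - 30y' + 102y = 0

Characteristic equation: 3r² - 30r + 102 = 0
Divide by 3: r² - 10r + 34 = 0
Roots: r = 5 ± 3i (complex conjugates)
General solution: y = e^(5x)(C₁cos(3x) + C₂sin(3x))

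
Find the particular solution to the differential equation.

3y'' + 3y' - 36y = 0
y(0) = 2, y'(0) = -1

General solution: y = C₁e^(3x) + C₂e^(-4x)
Applying ICs: C₁ = 1, C₂ = 1
Particular solution: y = e^(3x) + e^(-4x)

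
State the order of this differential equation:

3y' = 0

The order is 1 (highest derivative is of order 1).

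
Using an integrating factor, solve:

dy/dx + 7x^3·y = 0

Using integrating factor method:

General solution: y = Ce^(-7x^4/4)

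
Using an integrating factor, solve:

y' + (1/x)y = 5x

Using integrating factor method:

General solution: y = (5/3)x^2 + C/x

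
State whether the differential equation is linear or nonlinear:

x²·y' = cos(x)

Linear (y and its derivatives appear to the first power only, no products of y terms)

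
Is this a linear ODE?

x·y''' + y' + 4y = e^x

Yes. Linear (y and its derivatives appear to the first power only, no products of y terms)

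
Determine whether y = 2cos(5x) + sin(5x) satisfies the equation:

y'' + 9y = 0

Verification:
y'' = -50cos(5x) - 25sin(5x)
y'' + 9y ≠ 0 (frequency mismatch: got 25 instead of 9)

No, it is not a solution.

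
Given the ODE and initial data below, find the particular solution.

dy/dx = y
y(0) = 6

General solution: y = Ce^x
Applying IC y(0) = 6:
Particular solution: y = 6e^x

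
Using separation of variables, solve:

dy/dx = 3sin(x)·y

Separating variables and integrating:
ln|y| = -3cos(x) + C

General solution: y = Ce^(-3cos(x))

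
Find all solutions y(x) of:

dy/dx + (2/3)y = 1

Using integrating factor method:

General solution: y = 3/2 + Ce^(-2x/3)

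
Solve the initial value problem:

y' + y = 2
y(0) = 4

General solution: y = 2 + Ce^(-x)
Applying y(0) = 4: C = 4 - 2 = 2
Particular solution: y = 2 + 2e^(-x)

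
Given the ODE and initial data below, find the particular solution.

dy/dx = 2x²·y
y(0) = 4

General solution: y = Ce^(2x³/3)
Applying IC y(0) = 4:
Particular solution: y = 4e^(2x³/3)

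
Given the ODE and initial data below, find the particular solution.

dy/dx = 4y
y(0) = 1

General solution: y = Ce^(4x)
Applying IC y(0) = 1:
Particular solution: y = e^(4x)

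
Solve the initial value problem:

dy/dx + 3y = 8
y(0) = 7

General solution: y = 8/3 + Ce^(-3x)
Applying y(0) = 7: C = 7 - 8/3 = 13/3
Particular solution: y = 8/3 + (13/3)e^(-3x)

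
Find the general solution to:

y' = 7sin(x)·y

Separating variables and integrating:
ln|y| = -7cos(x) + C

General solution: y = Ce^(-7cos(x))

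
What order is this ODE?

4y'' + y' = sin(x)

The order is 2 (highest derivative is of order 2).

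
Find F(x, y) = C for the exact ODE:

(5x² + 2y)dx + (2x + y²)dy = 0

Verify exactness: ∂M/∂y = ∂N/∂x ✓
Find F(x,y) such that ∂F/∂x = M, ∂F/∂y = N
Solution: 5x³/3 + 2xy + y³/3 = C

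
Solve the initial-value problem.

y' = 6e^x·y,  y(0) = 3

General solution: y = Ce^(6e^x)
Applying IC y(0) = 3:
Particular solution: y = 3e^(6(e^x - 1))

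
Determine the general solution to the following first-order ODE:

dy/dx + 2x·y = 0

Using integrating factor method:

General solution: y = Ce^(-x^2)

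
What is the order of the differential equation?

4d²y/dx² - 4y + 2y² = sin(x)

The order is 2 (highest derivative is of order 2).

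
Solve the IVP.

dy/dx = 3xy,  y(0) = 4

General solution: y = Ce^(3x²/2)
Applying IC y(0) = 4:
Particular solution: y = 4e^(3x²/2)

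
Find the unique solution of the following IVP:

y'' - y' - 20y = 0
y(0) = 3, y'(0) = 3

General solution: y = C₁e^(5x) + C₂e^(-4x)
Applying ICs: C₁ = 5/3, C₂ = 4/3
Particular solution: y = (5/3)e^(5x) + (4/3)e^(-4x)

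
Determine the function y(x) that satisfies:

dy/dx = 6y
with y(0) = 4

General solution: y = Ce^(6x)
Applying IC y(0) = 4:
Particular solution: y = 4e^(6x)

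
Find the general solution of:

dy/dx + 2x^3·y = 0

Using integrating factor method:

General solution: y = Ce^(-x^4/2)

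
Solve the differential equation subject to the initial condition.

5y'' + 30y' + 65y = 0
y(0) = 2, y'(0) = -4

General solution: y = e^(-3x)(C₁cos(2x) + C₂sin(2x))
Complex roots r = -3 ± 2i
Applying ICs: C₁ = 2, C₂ = 1
Particular solution: y = e^(-3x)(2cos(2x) + sin(2x))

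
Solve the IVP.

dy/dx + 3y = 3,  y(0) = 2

General solution: y = 1 + Ce^(-3x)
Applying y(0) = 2: C = 2 - 1 = 1
Particular solution: y = 1 + e^(-3x)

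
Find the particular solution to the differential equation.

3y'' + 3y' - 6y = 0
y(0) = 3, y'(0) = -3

General solution: y = C₁e^x + C₂e^(-2x)
Applying ICs: C₁ = 1, C₂ = 2
Particular solution: y = e^x + 2e^(-2x)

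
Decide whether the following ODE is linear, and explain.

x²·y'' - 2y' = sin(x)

Linear (y and its derivatives appear to the first power only, no products of y terms)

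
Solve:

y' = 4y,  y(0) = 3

General solution: y = Ce^(4x)
Applying IC y(0) = 3:
Particular solution: y = 3e^(4x)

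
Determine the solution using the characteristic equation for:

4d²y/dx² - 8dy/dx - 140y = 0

Characteristic equation: 4r² - 8r - 140 = 0
Divide by 4: r² - 2r - 35 = 0
Roots: r = 7, -5 (distinct real)
General solution: y = C₁e^(7x) + C₂e^(-5x)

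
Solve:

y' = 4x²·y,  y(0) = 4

General solution: y = Ce^(4x³/3)
Applying IC y(0) = 4:
Particular solution: y = 4e^(4x³/3)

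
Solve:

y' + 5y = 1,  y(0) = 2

General solution: y = 1/5 + Ce^(-5x)
Applying y(0) = 2: C = 2 - 1/5 = 9/5
Particular solution: y = 1/5 + (9/5)e^(-5x)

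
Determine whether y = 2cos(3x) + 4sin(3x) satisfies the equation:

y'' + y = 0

Verification:
y'' = -18cos(3x) - 36sin(3x)
y'' + y ≠ 0 (frequency mismatch: got 9 instead of 1)

No, it is not a solution.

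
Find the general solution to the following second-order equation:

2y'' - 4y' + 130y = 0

Characteristic equation: 2r² - 4r + 130 = 0
Divide by 2: r² - 2r + 65 = 0
Roots: r = 1 ± 8i (complex conjugates)
General solution: y = e^x(C₁cos(8x) + C₂sin(8x))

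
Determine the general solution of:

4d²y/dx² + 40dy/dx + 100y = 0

Characteristic equation: 4r² + 40r + 100 = 0
Divide by 4: r² + 10r + 25 = 0
Factored: (r + 5)² = 0
Repeated root: r = -5
General solution: y = (C₁ + C₂x)e^(-5x)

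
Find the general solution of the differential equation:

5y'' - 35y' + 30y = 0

Characteristic equation: 5r² - 35r + 30 = 0
Divide by 5: r² - 7r + 6 = 0
Roots: r = 1, 6 (distinct real)
General solution: y = C₁e^x + C₂e^(6x)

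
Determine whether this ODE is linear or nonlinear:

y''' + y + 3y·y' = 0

Nonlinear (product y·y')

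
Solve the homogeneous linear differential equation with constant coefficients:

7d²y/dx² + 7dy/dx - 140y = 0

Characteristic equation: 7r² + 7r - 140 = 0
Divide by 7: r² + r - 20 = 0
Roots: r = 4, -5 (distinct real)
General solution: y = C₁e^(4x) + C₂e^(-5x)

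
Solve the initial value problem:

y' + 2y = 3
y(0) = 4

General solution: y = 3/2 + Ce^(-2x)
Applying y(0) = 4: C = 4 - 3/2 = 5/2
Particular solution: y = 3/2 + (5/2)e^(-2x)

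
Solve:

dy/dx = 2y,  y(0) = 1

General solution: y = Ce^(2x)
Applying IC y(0) = 1:
Particular solution: y = e^(2x)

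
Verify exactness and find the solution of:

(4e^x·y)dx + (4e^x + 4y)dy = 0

Verify exactness: ∂M/∂y = ∂N/∂x ✓
Find F(x,y) such that ∂F/∂x = M, ∂F/∂y = N
Solution: 4e^x·y + 2y² = C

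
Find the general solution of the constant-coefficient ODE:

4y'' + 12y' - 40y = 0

Characteristic equation: 4r² + 12r - 40 = 0
Divide by 4: r² + 3r - 10 = 0
Roots: r = 2, -5 (distinct real)
General solution: y = C₁e^(2x) + C₂e^(-5x)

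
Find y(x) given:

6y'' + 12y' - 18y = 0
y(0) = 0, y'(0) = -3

General solution: y = C₁e^x + C₂e^(-3x)
Applying ICs: C₁ = -3/4, C₂ = 3/4
Particular solution: y = -(3/4)e^x + (3/4)e^(-3x)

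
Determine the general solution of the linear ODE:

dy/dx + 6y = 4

Using integrating factor method:

General solution: y = 2/3 + Ce^(-6x)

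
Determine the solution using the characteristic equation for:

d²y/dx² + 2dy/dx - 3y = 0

Characteristic equation: r² + 2r - 3 = 0
Roots: r = 1, -3 (distinct real)
General solution: y = C₁e^x + C₂e^(-3x)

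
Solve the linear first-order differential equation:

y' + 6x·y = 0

Using integrating factor method:

General solution: y = Ce^(-3x^2)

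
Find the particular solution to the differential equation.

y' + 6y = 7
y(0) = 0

General solution: y = 7/6 + Ce^(-6x)
Applying y(0) = 0: C = 0 - 7/6 = -7/6
Particular solution: y = 7/6 - (7/6)e^(-6x)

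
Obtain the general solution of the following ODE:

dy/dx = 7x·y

Separating variables and integrating:
ln|y| = 7x^2/2 + C

General solution: y = Ce^(7x^2/2)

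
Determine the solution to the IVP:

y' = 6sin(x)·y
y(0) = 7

General solution: y = Ce^(-6cos(x))
Applying IC y(0) = 7:
Particular solution: y = 7e^(6(1-cos(x)))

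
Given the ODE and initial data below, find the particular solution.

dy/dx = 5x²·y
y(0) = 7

General solution: y = Ce^(5x³/3)
Applying IC y(0) = 7:
Particular solution: y = 7e^(5x³/3)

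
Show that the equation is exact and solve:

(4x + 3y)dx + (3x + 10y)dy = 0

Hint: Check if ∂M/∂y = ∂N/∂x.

Verify exactness: ∂M/∂y = ∂N/∂x ✓
Find F(x,y) such that ∂F/∂x = M, ∂F/∂y = N
Solution: 2x² + 3xy + 5y² = C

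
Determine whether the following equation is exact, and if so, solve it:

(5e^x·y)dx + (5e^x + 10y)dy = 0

Verify exactness: ∂M/∂y = ∂N/∂x ✓
Find F(x,y) such that ∂F/∂x = M, ∂F/∂y = N
Solution: 5e^x·y + 5y² = C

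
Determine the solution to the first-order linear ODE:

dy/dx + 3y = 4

Using integrating factor method:

General solution: y = 4/3 + Ce^(-3x)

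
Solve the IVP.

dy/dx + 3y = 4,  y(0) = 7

General solution: y = 4/3 + Ce^(-3x)
Applying y(0) = 7: C = 7 - 4/3 = 17/3
Particular solution: y = 4/3 + (17/3)e^(-3x)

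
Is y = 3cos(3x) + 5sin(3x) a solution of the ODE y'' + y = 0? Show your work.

Verification:
y'' = -27cos(3x) - 45sin(3x)
y'' + y ≠ 0 (frequency mismatch: got 9 instead of 1)

No, it is not a solution.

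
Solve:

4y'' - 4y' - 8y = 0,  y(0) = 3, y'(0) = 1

General solution: y = C₁e^(2x) + C₂e^(-x)
Applying ICs: C₁ = 4/3, C₂ = 5/3
Particular solution: y = (4/3)e^(2x) + (5/3)e^(-x)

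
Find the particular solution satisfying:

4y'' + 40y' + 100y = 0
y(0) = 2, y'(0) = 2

General solution: y = (C₁ + C₂x)e^(-5x)
Repeated root r = -5
Applying ICs: C₁ = 2, C₂ = 12
Particular solution: y = (2 + 12x)e^(-5x)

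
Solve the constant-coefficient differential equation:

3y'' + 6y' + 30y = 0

Characteristic equation: 3r² + 6r + 30 = 0
Divide by 3: r² + 2r + 10 = 0
Roots: r = -1 ± 3i (complex conjugates)
General solution: y = e^(-x)(C₁cos(3x) + C₂sin(3x))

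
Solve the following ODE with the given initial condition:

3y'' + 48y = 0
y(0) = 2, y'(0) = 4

General solution: y = C₁cos(4x) + C₂sin(4x)
Complex roots r = ±4i
Applying ICs: C₁ = 2, C₂ = 1
Particular solution: y = 2cos(4x) + sin(4x)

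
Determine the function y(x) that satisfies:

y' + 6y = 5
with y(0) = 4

General solution: y = 5/6 + Ce^(-6x)
Applying y(0) = 4: C = 4 - 5/6 = 19/6
Particular solution: y = 5/6 + (19/6)e^(-6x)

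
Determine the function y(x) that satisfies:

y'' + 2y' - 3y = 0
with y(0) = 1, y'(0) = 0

General solution: y = C₁e^x + C₂e^(-3x)
Applying ICs: C₁ = 3/4, C₂ = 1/4
Particular solution: y = (3/4)e^x + (1/4)e^(-3x)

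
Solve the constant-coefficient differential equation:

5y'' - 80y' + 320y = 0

Characteristic equation: 5r² - 80r + 320 = 0
Divide by 5: r² - 16r + 64 = 0
Factored: (r - 8)² = 0
Repeated root: r = 8
General solution: y = (C₁ + C₂x)e^(8x)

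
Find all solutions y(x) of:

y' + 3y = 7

Using integrating factor method:

General solution: y = 7/3 + Ce^(-3x)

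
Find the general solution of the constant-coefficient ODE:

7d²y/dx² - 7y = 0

Characteristic equation: 7r² - 7 = 0
Divide by 7: r² - 1 = 0
Roots: r = 1, -1 (distinct real)
General solution: y = C₁e^x + C₂e^(-x)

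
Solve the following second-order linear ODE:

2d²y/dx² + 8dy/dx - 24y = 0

Characteristic equation: 2r² + 8r - 24 = 0
Divide by 2: r² + 4r - 12 = 0
Roots: r = 2, -6 (distinct real)
General solution: y = C₁e^(2x) + C₂e^(-6x)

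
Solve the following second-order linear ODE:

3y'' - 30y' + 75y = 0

Characteristic equation: 3r² - 30r + 75 = 0
Divide by 3: r² - 10r + 25 = 0
Factored: (r - 5)² = 0
Repeated root: r = 5
General solution: y = (C₁ + C₂x)e^(5x)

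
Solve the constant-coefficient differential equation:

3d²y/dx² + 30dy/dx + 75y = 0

Characteristic equation: 3r² + 30r + 75 = 0
Divide by 3: r² + 10r + 25 = 0
Factored: (r + 5)² = 0
Repeated root: r = -5
General solution: y = (C₁ + C₂x)e^(-5x)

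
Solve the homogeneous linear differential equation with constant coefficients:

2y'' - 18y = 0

Characteristic equation: 2r² - 18 = 0
Divide by 2: r² - 9 = 0
Roots: r = 3, -3 (distinct real)
General solution: y = C₁e^(3x) + C₂e^(-3x)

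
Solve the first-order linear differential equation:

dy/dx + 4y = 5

Using integrating factor method:

General solution: y = 5/4 + Ce^(-4x)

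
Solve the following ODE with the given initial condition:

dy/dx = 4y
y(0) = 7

General solution: y = Ce^(4x)
Applying IC y(0) = 7:
Particular solution: y = 7e^(4x)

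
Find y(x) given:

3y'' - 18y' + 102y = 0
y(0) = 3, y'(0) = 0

General solution: y = e^(3x)(C₁cos(5x) + C₂sin(5x))
Complex roots r = 3 ± 5i
Applying ICs: C₁ = 3, C₂ = -9/5
Particular solution: y = e^(3x)(3cos(5x) - (9/5)sin(5x))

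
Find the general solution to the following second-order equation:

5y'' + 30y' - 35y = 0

Characteristic equation: 5r² + 30r - 35 = 0
Divide by 5: r² + 6r - 7 = 0
Roots: r = 1, -7 (distinct real)
General solution: y = C₁e^x + C₂e^(-7x)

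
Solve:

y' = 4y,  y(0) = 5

General solution: y = Ce^(4x)
Applying IC y(0) = 5:
Particular solution: y = 5e^(4x)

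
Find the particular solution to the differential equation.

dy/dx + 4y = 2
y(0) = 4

General solution: y = 1/2 + Ce^(-4x)
Applying y(0) = 4: C = 4 - 1/2 = 7/2
Particular solution: y = 1/2 + (7/2)e^(-4x)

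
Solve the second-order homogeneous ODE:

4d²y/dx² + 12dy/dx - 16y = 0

Characteristic equation: 4r² + 12r - 16 = 0
Divide by 4: r² + 3r - 4 = 0
Roots: r = 1, -4 (distinct real)
General solution: y = C₁e^x + C₂e^(-4x)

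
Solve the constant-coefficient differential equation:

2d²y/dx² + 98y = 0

Characteristic equation: 2r² + 98 = 0
Divide by 2: r² + 49 = 0
Roots: r = ±7i (complex conjugates)
General solution: y = C₁cos(7x) + C₂sin(7x)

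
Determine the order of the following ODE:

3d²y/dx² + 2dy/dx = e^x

The order is 2 (highest derivative is of order 2).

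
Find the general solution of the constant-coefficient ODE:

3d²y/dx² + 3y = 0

Characteristic equation: 3r² + 3 = 0
Divide by 3: r² + 1 = 0
Roots: r = ±i (complex conjugates)
General solution: y = C₁cos(x) + C₂sin(x)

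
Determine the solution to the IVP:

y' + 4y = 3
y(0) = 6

General solution: y = 3/4 + Ce^(-4x)
Applying y(0) = 6: C = 6 - 3/4 = 21/4
Particular solution: y = 3/4 + (21/4)e^(-4x)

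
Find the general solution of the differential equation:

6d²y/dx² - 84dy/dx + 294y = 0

Characteristic equation: 6r² - 84r + 294 = 0
Divide by 6: r² - 14r + 49 = 0
Factored: (r - 7)² = 0
Repeated root: r = 7
General solution: y = (C₁ + C₂x)e^(7x)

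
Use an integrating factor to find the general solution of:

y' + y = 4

Using integrating factor method:

General solution: y = 4 + Ce^(-x)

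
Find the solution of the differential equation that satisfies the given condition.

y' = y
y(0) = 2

General solution: y = Ce^x
Applying IC y(0) = 2:
Particular solution: y = 2e^x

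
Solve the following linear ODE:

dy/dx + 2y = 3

Using integrating factor method:

General solution: y = 3/2 + Ce^(-2x)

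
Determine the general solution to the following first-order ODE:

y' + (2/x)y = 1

Using integrating factor method:

General solution: y = (1/3)x + Cx^(-2)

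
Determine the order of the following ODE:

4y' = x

The order is 1 (highest derivative is of order 1).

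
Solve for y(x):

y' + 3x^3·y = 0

Using integrating factor method:

General solution: y = Ce^(-3x^4/4)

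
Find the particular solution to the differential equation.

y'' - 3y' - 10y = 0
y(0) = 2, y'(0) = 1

General solution: y = C₁e^(5x) + C₂e^(-2x)
Applying ICs: C₁ = 5/7, C₂ = 9/7
Particular solution: y = (5/7)e^(5x) + (9/7)e^(-2x)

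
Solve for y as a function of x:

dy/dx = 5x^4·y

Separating variables and integrating:
ln|y| = x^5 + C

General solution: y = Ce^(x^5)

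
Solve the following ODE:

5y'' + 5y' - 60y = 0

Characteristic equation: 5r² + 5r - 60 = 0
Divide by 5: r² + r - 12 = 0
Roots: r = 3, -4 (distinct real)
General solution: y = C₁e^(3x) + C₂e^(-4x)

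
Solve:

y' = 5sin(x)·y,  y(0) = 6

General solution: y = Ce^(-5cos(x))
Applying IC y(0) = 6:
Particular solution: y = 6e^(5(1-cos(x)))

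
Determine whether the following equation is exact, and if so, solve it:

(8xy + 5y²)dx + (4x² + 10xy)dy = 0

Verify exactness: ∂M/∂y = ∂N/∂x ✓
Find F(x,y) such that ∂F/∂x = M, ∂F/∂y = N
Solution: 4x²y + 5xy² = C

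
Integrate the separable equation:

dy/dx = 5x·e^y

Separating variables and integrating:
-e^(-y) = 5x²/2 + C

General solution: y = -ln(C - 5x²/2)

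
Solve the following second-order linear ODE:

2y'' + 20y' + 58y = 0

Characteristic equation: 2r² + 20r + 58 = 0
Divide by 2: r² + 10r + 29 = 0
Roots: r = -5 ± 2i (complex conjugates)
General solution: y = e^(-5x)(C₁cos(2x) + C₂sin(2x))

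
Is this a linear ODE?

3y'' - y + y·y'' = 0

No. Nonlinear (y·y'' term)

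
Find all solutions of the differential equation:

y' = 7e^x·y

Separating variables and integrating:
ln|y| = 7e^x + C

General solution: y = Ce^(7e^x)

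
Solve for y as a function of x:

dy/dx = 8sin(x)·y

Separating variables and integrating:
ln|y| = -8cos(x) + C

General solution: y = Ce^(-8cos(x))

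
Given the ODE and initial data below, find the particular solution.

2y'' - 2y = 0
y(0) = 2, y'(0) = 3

General solution: y = C₁e^x + C₂e^(-x)
Applying ICs: C₁ = 5/2, C₂ = -1/2
Particular solution: y = (5/2)e^x - (1/2)e^(-x)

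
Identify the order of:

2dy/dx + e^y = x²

The order is 1 (highest derivative is of order 1).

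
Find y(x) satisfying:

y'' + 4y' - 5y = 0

Characteristic equation: r² + 4r - 5 = 0
Roots: r = 1, -5 (distinct real)
General solution: y = C₁e^x + C₂e^(-5x)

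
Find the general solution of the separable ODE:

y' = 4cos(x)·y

Separating variables and integrating:
ln|y| = 4sin(x) + C

General solution: y = Ce^(4sin(x))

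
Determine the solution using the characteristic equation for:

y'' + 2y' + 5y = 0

Characteristic equation: r² + 2r + 5 = 0
Roots: r = -1 ± 2i (complex conjugates)
General solution: y = e^(-x)(C₁cos(2x) + C₂sin(2x))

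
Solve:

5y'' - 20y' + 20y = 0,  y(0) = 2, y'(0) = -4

General solution: y = (C₁ + C₂x)e^(2x)
Repeated root r = 2
Applying ICs: C₁ = 2, C₂ = -8
Particular solution: y = (2 - 8x)e^(2x)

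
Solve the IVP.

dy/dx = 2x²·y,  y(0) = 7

General solution: y = Ce^(2x³/3)
Applying IC y(0) = 7:
Particular solution: y = 7e^(2x³/3)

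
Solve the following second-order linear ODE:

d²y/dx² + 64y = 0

Characteristic equation: r² + 64 = 0
Roots: r = ±8i (complex conjugates)
General solution: y = C₁cos(8x) + C₂sin(8x)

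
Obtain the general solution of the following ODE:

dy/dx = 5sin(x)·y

Separating variables and integrating:
ln|y| = -5cos(x) + C

General solution: y = Ce^(-5cos(x))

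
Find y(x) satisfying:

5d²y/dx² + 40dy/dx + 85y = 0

Characteristic equation: 5r² + 40r + 85 = 0
Divide by 5: r² + 8r + 17 = 0
Roots: r = -4 ± i (complex conjugates)
General solution: y = e^(-4x)(C₁cos(x) + C₂sin(x))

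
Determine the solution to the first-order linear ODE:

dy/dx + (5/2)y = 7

Using integrating factor method:

General solution: y = 14/5 + Ce^(-5x/2)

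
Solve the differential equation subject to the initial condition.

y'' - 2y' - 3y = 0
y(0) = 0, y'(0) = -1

General solution: y = C₁e^(3x) + C₂e^(-x)
Applying ICs: C₁ = -1/4, C₂ = 1/4
Particular solution: y = -(1/4)e^(3x) + (1/4)e^(-x)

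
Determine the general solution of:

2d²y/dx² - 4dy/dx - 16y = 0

Characteristic equation: 2r² - 4r - 16 = 0
Divide by 2: r² - 2r - 8 = 0
Roots: r = 4, -2 (distinct real)
General solution: y = C₁e^(4x) + C₂e^(-2x)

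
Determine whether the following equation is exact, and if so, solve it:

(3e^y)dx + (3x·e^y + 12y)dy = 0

Verify exactness: ∂M/∂y = ∂N/∂x ✓
Find F(x,y) such that ∂F/∂x = M, ∂F/∂y = N
Solution: 3x·e^y + 6y² = C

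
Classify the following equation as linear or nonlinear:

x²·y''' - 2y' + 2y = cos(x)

Linear (y and its derivatives appear to the first power only, no products of y terms)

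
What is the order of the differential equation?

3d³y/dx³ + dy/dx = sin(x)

The order is 3 (highest derivative is of order 3).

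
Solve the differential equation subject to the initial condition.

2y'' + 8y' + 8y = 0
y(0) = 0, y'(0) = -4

General solution: y = (C₁ + C₂x)e^(-2x)
Repeated root r = -2
Applying ICs: C₁ = 0, C₂ = -4
Particular solution: y = -4xe^(-2x)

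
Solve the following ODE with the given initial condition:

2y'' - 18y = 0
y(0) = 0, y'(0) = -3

General solution: y = C₁e^(3x) + C₂e^(-3x)
Applying ICs: C₁ = -1/2, C₂ = 1/2
Particular solution: y = -(1/2)e^(3x) + (1/2)e^(-3x)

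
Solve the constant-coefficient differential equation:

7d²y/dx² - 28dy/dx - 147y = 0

Characteristic equation: 7r² - 28r - 147 = 0
Divide by 7: r² - 4r - 21 = 0
Roots: r = 7, -3 (distinct real)
General solution: y = C₁e^(7x) + C₂e^(-3x)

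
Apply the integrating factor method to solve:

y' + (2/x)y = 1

Using integrating factor method:

General solution: y = (1/3)x + Cx^(-2)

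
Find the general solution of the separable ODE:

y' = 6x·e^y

Separating variables and integrating:
-e^(-y) = 3x² + C

General solution: y = -ln(C - 3x²)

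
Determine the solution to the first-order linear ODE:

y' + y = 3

Using integrating factor method:

General solution: y = 3 + Ce^(-x)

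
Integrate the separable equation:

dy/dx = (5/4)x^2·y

Separating variables and integrating:
ln|y| = 5x^3/12 + C

General solution: y = Ce^(5x^3/12)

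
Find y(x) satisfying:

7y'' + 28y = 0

Characteristic equation: 7r² + 28 = 0
Divide by 7: r² + 4 = 0
Roots: r = ±2i (complex conjugates)
General solution: y = C₁cos(2x) + C₂sin(2x)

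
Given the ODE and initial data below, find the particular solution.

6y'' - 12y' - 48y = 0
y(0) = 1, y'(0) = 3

General solution: y = C₁e^(4x) + C₂e^(-2x)
Applying ICs: C₁ = 5/6, C₂ = 1/6
Particular solution: y = (5/6)e^(4x) + (1/6)e^(-2x)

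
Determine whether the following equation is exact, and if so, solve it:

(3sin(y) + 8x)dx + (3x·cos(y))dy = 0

Verify exactness: ∂M/∂y = ∂N/∂x ✓
Find F(x,y) such that ∂F/∂x = M, ∂F/∂y = N
Solution: 3x·sin(y) + 4x² = C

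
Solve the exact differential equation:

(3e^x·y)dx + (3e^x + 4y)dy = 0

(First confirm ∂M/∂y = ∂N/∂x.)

Verify exactness: ∂M/∂y = ∂N/∂x ✓
Find F(x,y) such that ∂F/∂x = M, ∂F/∂y = N
Solution: 3e^x·y + 2y² = C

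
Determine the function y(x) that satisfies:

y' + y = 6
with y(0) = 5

General solution: y = 6 + Ce^(-x)
Applying y(0) = 5: C = 5 - 6 = -1
Particular solution: y = 6 - e^(-x)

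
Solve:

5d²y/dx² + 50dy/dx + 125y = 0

Characteristic equation: 5r² + 50r + 125 = 0
Divide by 5: r² + 10r + 25 = 0
Factored: (r + 5)² = 0
Repeated root: r = -5
General solution: y = (C₁ + C₂x)e^(-5x)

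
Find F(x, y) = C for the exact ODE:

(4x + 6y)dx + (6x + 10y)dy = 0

Verify exactness: ∂M/∂y = ∂N/∂x ✓
Find F(x,y) such that ∂F/∂x = M, ∂F/∂y = N
Solution: 2x² + 6xy + 5y² = C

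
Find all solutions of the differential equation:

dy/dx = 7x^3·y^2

Separating variables and integrating:
-1/y = 7x^4/4 + C

General solution: y^-1 = (-7/4)x^4 + C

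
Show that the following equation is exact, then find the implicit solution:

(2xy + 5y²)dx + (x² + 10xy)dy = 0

Verify exactness: ∂M/∂y = ∂N/∂x ✓
Find F(x,y) such that ∂F/∂x = M, ∂F/∂y = N
Solution: x²y + 5xy² = C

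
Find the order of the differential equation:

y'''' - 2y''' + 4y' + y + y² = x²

The order is 4 (highest derivative is of order 4).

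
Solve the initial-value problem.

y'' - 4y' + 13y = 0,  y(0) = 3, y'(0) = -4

General solution: y = e^(2x)(C₁cos(3x) + C₂sin(3x))
Complex roots r = 2 ± 3i
Applying ICs: C₁ = 3, C₂ = -10/3
Particular solution: y = e^(2x)(3cos(3x) - (10/3)sin(3x))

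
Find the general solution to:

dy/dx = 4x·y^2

Separating variables and integrating:
-1/y = 2x^2 + C

General solution: y^-1 = -2x^2 + C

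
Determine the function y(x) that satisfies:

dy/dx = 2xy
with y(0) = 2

General solution: y = Ce^(x²)
Applying IC y(0) = 2:
Particular solution: y = 2e^(x²)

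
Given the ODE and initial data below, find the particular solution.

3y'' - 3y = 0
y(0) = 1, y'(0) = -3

General solution: y = C₁e^x + C₂e^(-x)
Applying ICs: C₁ = -1, C₂ = 2
Particular solution: y = -e^x + 2e^(-x)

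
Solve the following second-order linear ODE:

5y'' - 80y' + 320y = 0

Characteristic equation: 5r² - 80r + 320 = 0
Divide by 5: r² - 16r + 64 = 0
Factored: (r - 8)² = 0
Repeated root: r = 8
General solution: y = (C₁ + C₂x)e^(8x)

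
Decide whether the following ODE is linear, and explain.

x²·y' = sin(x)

Linear (y and its derivatives appear to the first power only, no products of y terms)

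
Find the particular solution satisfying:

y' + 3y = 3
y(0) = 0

General solution: y = 1 + Ce^(-3x)
Applying y(0) = 0: C = 0 - 1 = -1
Particular solution: y = 1 - e^(-3x)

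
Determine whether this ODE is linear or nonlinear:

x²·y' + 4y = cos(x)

Linear (y and its derivatives appear to the first power only, no products of y terms)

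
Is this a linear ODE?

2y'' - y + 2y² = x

No. Nonlinear (y² term)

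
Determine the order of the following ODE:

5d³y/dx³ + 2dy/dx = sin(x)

The order is 3 (highest derivative is of order 3).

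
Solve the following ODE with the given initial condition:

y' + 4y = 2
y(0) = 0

General solution: y = 1/2 + Ce^(-4x)
Applying y(0) = 0: C = 0 - 1/2 = -1/2
Particular solution: y = 1/2 - (1/2)e^(-4x)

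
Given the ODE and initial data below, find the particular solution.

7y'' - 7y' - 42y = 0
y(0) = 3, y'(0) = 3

General solution: y = C₁e^(3x) + C₂e^(-2x)
Applying ICs: C₁ = 9/5, C₂ = 6/5
Particular solution: y = (9/5)e^(3x) + (6/5)e^(-2x)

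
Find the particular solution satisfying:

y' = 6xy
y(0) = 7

General solution: y = Ce^(3x²)
Applying IC y(0) = 7:
Particular solution: y = 7e^(3x²)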